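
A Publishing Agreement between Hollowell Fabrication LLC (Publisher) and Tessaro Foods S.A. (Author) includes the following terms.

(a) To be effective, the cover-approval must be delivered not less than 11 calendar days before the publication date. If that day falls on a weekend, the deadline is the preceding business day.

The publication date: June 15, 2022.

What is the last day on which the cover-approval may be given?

Counting back 11 calendar days from June 15, 2022 gives June 4, 2022. That is a Saturday, so the deadline moves back to Friday, June 3, 2022.

June 3, 2022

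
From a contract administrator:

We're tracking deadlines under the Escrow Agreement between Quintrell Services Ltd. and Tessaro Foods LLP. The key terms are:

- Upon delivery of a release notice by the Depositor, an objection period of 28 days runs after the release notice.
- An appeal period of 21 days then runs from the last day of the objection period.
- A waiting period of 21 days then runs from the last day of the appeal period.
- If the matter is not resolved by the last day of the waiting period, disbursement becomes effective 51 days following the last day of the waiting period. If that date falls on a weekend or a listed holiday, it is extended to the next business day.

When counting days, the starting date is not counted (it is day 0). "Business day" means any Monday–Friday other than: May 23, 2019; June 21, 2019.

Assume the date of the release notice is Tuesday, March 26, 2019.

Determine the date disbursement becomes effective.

Adding 28 calendar days to March 26, 2019 gives April 23, 2019, which is the last day of the objection period.
Adding 21 calendar days to April 23, 2019 gives May 14, 2019, which is the last day of the appeal period.
The last day of the waiting period: 21 calendar days after May 14, 2019 is June 4, 2019.
Adding 51 calendar days to June 4, 2019 gives July 25, 2019, which is the date disbursement becomes effective. July 25, 2019 is a Thursday and is not a listed holiday, so no roll-forward applies.

July 25, 2019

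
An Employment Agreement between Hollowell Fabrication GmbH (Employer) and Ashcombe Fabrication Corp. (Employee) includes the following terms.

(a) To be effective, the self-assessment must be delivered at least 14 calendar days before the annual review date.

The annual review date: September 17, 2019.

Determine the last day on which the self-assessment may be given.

Counting back 14 calendar days from September 17, 2019 gives September 3, 2019.

September 3, 2019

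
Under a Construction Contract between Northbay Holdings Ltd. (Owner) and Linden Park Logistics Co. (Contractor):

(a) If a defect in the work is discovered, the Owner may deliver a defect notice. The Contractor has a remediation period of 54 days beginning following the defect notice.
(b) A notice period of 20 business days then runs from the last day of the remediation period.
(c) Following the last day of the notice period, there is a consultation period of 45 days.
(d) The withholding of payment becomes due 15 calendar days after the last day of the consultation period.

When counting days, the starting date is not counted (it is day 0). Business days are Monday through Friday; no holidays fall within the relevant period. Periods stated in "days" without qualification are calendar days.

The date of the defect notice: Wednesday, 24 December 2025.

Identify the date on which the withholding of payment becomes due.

15 May 2026

Adding 54 calendar days to 24 December 2025 gives 16 February 2026, which is the last day of the remediation period.
From Monday, 16 February 2026, 20 business days (Feb 17, Feb 18, Feb 19, Feb 20, …, Mar 12, Mar 13, Mar 16, skipping weekends) brings us to Monday, 16 March 2026, which is the last day of the notice period.
The last day of the consultation period: 16 March 2026 + 45 days = 30 April 2026.
The date on which the withholding of payment becomes due: 30 April 2026 + 15 days = 15 May 2026.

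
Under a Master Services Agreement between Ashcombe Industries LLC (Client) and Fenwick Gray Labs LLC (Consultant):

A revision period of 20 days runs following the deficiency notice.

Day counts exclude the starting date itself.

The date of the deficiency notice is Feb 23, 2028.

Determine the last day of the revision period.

Mar 14, 2028

The last day of the revision period: Feb 23, 2028 + 20 days = Mar 14, 2028.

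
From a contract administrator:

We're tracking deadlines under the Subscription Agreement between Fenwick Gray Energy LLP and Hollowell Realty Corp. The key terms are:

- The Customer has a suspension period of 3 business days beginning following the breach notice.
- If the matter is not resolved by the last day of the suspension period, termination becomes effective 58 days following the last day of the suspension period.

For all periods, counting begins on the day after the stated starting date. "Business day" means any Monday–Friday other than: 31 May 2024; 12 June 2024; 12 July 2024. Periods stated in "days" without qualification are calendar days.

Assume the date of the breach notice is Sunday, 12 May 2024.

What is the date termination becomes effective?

12 July 2024

From Sunday, 12 May 2024, 3 business days (May 13, May 14, May 15, skipping weekends) brings us to Wednesday, 15 May 2024, which is the last day of the suspension period.
The date termination becomes effective: 58 calendar days after 15 May 2024 is 12 July 2024.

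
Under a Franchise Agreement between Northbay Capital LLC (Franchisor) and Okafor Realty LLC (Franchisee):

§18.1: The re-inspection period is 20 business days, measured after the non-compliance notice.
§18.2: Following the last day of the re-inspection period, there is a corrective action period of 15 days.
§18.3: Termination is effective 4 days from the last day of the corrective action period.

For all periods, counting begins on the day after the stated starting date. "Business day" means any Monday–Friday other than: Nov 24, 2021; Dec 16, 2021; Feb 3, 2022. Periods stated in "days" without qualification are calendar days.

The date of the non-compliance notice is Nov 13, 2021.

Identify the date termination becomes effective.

Jan 1, 2022

The last day of the re-inspection period: 20 business days after Saturday, Nov 13, 2021, skipping weekends and the listed holiday on Nov 24 — Nov 15, Nov 16, Nov 17, Nov 18, …, Dec 9, Dec 10, Dec 13 — lands on Monday, Dec 13, 2021.
The last day of the corrective action period: 15 calendar days after Dec 13, 2021 is Dec 28, 2021.
Adding 4 calendar days to Dec 28, 2021 gives Jan 1, 2022, which is the date termination becomes effective.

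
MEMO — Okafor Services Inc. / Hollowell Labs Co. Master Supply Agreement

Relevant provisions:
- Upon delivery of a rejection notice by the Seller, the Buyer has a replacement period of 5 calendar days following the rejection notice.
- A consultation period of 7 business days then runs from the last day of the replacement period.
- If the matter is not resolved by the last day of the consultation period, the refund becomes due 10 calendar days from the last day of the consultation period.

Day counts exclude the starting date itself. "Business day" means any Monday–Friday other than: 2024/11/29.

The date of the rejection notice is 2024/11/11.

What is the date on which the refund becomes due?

The last day of the replacement period: 5 calendar days after 2024/11/11 is 2024/11/16.
The last day of the consultation period: 7 business days after Saturday, 2024/11/16, skipping weekends — Nov 18, Nov 19, Nov 20, Nov 21, Nov 22, Nov 25, Nov 26 — lands on Tuesday, 2024/11/26.
Adding 10 calendar days to 2024/11/26 gives 2024/12/06, which is the date on which the refund becomes due.

2024/12/06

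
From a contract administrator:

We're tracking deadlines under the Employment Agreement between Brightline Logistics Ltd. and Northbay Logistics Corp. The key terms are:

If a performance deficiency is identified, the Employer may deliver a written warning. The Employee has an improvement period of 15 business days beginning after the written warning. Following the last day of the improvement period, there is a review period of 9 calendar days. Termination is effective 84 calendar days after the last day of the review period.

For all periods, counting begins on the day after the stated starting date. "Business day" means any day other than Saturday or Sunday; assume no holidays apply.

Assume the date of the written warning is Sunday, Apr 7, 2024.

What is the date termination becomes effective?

The last day of the improvement period: 15 business days after Sunday, Apr 7, 2024, skipping weekends — Apr 8, Apr 9, Apr 10, Apr 11, …, Apr 24, Apr 25, Apr 26 — lands on Friday, Apr 26, 2024.
Adding 9 calendar days to Apr 26, 2024 gives May 5, 2024, which is the last day of the review period.
The date termination becomes effective: May 5, 2024 + 84 days = Jul 28, 2024.

Jul 28, 2024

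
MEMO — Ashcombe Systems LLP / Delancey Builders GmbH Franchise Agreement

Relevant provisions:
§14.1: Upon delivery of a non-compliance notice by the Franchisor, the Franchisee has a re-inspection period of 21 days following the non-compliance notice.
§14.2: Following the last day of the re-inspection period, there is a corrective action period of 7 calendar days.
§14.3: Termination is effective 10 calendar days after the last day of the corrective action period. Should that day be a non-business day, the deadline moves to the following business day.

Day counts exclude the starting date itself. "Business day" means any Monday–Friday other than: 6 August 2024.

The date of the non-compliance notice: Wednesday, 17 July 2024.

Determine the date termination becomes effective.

26 August 2024

The last day of the re-inspection period: 17 July 2024 + 21 days = 7 August 2024.
The last day of the corrective action period: 7 August 2024 + 7 days = 14 August 2024.
Adding 10 calendar days to 14 August 2024 gives 24 August 2024, which is the date termination becomes effective. That falls on a Saturday, so it rolls to the next business day, Monday, 26 August 2024.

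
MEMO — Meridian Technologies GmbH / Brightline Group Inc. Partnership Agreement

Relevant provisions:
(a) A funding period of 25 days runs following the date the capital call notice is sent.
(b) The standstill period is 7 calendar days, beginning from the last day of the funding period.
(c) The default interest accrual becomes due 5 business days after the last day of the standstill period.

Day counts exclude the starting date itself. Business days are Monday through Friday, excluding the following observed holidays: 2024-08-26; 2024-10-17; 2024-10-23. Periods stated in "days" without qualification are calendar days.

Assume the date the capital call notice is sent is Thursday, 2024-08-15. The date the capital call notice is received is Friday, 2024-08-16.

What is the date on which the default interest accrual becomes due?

Adding 25 calendar days to 2024-08-15 gives 2024-09-09, which is the last day of the funding period.
Adding 7 calendar days to 2024-09-09 gives 2024-09-16, which is the last day of the standstill period.
The date on which the default interest accrual becomes due: 5 business days after Monday, 2024-09-16, skipping weekends — Sep 17, Sep 18, Sep 19, Sep 20, Sep 23 — lands on Monday, 2024-09-23.

2024-09-23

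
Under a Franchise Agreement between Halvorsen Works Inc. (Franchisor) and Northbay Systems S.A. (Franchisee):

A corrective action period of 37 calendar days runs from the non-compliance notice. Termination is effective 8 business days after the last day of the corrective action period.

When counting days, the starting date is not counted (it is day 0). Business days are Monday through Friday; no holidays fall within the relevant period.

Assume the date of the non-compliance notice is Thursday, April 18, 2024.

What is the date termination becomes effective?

The last day of the corrective action period: 37 calendar days after April 18, 2024 is May 25, 2024.
From Saturday, May 25, 2024, 8 business days (May 27, May 28, May 29, May 30, May 31, Jun 3, Jun 4, Jun 5, skipping weekends) brings us to Wednesday, June 5, 2024, which is the date termination becomes effective.

June 5, 2024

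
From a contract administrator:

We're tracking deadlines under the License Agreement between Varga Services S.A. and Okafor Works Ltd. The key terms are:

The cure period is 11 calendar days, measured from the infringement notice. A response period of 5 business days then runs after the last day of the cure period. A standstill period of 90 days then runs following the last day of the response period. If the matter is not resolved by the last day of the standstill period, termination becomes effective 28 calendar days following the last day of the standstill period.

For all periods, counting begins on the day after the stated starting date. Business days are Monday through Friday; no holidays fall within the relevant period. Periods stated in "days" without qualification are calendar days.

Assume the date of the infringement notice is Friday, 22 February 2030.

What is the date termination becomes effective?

The last day of the cure period: 22 February 2030 + 11 days = 5 March 2030.
The last day of the response period: counting 5 business days from Tuesday, 5 March 2030 (Mar 6, Mar 7, Mar 8, Mar 11, Mar 12, skipping weekends) reaches Tuesday, 12 March 2030.
The last day of the standstill period: 90 calendar days after 12 March 2030 is 10 June 2030.
Adding 28 calendar days to 10 June 2030 gives 8 July 2030, which is the date termination becomes effective.

8 July 2030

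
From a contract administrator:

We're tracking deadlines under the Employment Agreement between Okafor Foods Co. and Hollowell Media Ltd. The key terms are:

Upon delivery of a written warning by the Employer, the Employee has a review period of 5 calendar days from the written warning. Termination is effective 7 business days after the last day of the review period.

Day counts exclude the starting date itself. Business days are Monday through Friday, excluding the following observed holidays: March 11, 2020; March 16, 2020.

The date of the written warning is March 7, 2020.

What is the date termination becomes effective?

March 24, 2020

Adding 5 calendar days to March 7, 2020 gives March 12, 2020, which is the last day of the review period.
From Thursday, March 12, 2020, 7 business days (Mar 13, Mar 17, Mar 18, Mar 19, Mar 20, Mar 23, Mar 24, skipping weekends and the listed holiday on Mar 16) brings us to Tuesday, March 24, 2020, which is the date termination becomes effective.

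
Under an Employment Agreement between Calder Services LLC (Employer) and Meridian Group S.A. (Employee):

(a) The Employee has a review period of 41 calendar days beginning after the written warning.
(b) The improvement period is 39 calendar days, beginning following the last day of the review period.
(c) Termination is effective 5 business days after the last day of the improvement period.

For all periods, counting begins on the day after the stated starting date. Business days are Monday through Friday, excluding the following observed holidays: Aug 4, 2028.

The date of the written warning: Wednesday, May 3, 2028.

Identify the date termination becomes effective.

The last day of the review period: 41 calendar days after May 3, 2028 is Jun 13, 2028.
The last day of the improvement period: Jun 13, 2028 + 39 days = Jul 22, 2028.
From Saturday, Jul 22, 2028, 5 business days (Jul 24, Jul 25, Jul 26, Jul 27, Jul 28, skipping weekends) brings us to Friday, Jul 28, 2028, which is the date termination becomes effective.

Jul 28, 2028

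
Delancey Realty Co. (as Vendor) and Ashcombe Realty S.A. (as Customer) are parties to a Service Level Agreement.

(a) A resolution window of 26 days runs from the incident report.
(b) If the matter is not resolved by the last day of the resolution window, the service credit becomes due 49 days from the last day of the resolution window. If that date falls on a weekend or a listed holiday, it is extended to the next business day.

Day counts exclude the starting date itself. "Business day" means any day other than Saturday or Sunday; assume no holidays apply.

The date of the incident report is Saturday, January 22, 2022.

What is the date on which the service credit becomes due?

April 7, 2022

Adding 26 calendar days to January 22, 2022 gives February 17, 2022, which is the last day of the resolution window.
The date on which the service credit becomes due: 49 calendar days after February 17, 2022 is April 7, 2022. April 7, 2022 is a Thursday, so no roll-forward applies.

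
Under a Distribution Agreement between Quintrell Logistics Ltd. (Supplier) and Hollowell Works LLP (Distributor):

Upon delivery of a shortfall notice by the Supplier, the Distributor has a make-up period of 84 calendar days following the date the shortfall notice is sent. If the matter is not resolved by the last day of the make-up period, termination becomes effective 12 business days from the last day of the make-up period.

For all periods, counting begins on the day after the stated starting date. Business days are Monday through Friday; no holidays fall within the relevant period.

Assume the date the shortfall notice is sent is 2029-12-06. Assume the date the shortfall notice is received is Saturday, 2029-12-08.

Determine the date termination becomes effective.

The last day of the make-up period: 84 calendar days after 2029-12-06 is 2030-02-28.
The date termination becomes effective: counting 12 business days from Thursday, 2030-02-28 (Mar 1, Mar 4, Mar 5, Mar 6, …, Mar 14, Mar 15, Mar 18, skipping weekends) reaches Monday, 2030-03-18.

2030-03-18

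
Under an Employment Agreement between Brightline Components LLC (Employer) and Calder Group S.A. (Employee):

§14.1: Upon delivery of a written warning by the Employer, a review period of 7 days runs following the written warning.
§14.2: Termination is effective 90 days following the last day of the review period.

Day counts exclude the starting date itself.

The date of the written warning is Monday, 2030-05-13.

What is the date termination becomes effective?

2030-08-18

The last day of the review period: 7 calendar days after 2030-05-13 is 2030-05-20.
The date termination becomes effective: 90 calendar days after 2030-05-20 is 2030-08-18.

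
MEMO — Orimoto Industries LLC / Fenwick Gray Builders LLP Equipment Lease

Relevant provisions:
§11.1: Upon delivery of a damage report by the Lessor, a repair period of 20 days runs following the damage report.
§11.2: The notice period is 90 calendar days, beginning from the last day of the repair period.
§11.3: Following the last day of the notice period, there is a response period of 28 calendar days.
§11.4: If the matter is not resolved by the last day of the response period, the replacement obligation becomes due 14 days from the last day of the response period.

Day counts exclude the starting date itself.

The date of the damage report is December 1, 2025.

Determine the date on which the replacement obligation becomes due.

Adding 20 calendar days to December 1, 2025 gives December 21, 2025, which is the last day of the repair period.
Adding 90 calendar days to December 21, 2025 gives March 21, 2026, which is the last day of the notice period.
The last day of the response period: March 21, 2026 + 28 days = April 18, 2026.
Adding 14 calendar days to April 18, 2026 gives May 2, 2026, which is the date on which the replacement obligation becomes due.

May 2, 2026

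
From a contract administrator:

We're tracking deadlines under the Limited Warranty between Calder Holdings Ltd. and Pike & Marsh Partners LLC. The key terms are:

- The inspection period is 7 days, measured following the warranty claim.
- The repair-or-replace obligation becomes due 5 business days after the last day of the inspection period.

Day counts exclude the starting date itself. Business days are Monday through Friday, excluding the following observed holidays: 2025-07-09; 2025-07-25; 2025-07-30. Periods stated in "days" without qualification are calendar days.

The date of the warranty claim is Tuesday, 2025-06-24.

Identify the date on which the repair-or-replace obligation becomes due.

2025-07-08

The last day of the inspection period: 2025-06-24 + 7 days = 2025-07-01.
The date on which the repair-or-replace obligation becomes due: 5 business days after Tuesday, 2025-07-01, skipping weekends — Jul 2, Jul 3, Jul 4, Jul 7, Jul 8 — lands on Tuesday, 2025-07-08.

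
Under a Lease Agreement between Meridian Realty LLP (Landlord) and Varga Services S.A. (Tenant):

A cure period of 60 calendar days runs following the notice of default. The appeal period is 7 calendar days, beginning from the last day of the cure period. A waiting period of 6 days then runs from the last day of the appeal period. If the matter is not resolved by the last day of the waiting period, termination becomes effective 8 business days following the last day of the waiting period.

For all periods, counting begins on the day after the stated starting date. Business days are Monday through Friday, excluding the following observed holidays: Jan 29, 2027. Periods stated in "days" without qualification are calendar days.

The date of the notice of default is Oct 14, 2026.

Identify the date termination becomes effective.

The last day of the cure period: 60 calendar days after Oct 14, 2026 is Dec 13, 2026.
Adding 7 calendar days to Dec 13, 2026 gives Dec 20, 2026, which is the last day of the appeal period.
Adding 6 calendar days to Dec 20, 2026 gives Dec 26, 2026, which is the last day of the waiting period.
The date termination becomes effective: counting 8 business days from Saturday, Dec 26, 2026 (Dec 28, Dec 29, Dec 30, Dec 31, Jan 1, Jan 4, Jan 5, Jan 6, skipping weekends) reaches Wednesday, Jan 6, 2027.

Jan 6, 2027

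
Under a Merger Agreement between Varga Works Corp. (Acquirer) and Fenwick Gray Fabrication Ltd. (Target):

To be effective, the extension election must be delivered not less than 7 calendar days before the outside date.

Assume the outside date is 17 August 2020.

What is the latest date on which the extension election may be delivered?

10 August 2020

Counting back 7 calendar days from 17 August 2020 gives 10 August 2020.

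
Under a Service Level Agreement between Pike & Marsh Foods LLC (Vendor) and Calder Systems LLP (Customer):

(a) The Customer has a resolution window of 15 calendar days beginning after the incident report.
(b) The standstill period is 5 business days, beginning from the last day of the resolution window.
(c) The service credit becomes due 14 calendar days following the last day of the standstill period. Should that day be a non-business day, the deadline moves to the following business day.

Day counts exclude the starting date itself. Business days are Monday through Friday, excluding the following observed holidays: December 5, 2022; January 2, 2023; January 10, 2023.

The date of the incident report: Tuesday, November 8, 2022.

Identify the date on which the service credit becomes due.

The last day of the resolution window: 15 calendar days after November 8, 2022 is November 23, 2022.
From Wednesday, November 23, 2022, 5 business days (Nov 24, Nov 25, Nov 28, Nov 29, Nov 30, skipping weekends) brings us to Wednesday, November 30, 2022, which is the last day of the standstill period.
The date on which the service credit becomes due: 14 calendar days after November 30, 2022 is December 14, 2022. December 14, 2022 is a Wednesday and is not a listed holiday, so no roll-forward applies.

December 14, 2022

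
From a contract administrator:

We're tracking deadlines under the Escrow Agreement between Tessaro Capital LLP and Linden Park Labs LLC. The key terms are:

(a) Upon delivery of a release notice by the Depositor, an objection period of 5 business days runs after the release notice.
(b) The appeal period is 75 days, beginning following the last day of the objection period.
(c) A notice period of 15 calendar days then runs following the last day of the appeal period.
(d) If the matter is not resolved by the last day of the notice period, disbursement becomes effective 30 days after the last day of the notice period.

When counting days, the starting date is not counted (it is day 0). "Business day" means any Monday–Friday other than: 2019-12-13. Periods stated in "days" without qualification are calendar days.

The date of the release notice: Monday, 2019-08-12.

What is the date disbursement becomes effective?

2019-12-17

The last day of the objection period: 5 business days after Monday, 2019-08-12, skipping weekends — Aug 13, Aug 14, Aug 15, Aug 16, Aug 19 — lands on Monday, 2019-08-19.
Adding 75 calendar days to 2019-08-19 gives 2019-11-02, which is the last day of the appeal period.
The last day of the notice period: 2019-11-02 + 15 days = 2019-11-17.
Adding 30 calendar days to 2019-11-17 gives 2019-12-17, which is the date disbursement becomes effective.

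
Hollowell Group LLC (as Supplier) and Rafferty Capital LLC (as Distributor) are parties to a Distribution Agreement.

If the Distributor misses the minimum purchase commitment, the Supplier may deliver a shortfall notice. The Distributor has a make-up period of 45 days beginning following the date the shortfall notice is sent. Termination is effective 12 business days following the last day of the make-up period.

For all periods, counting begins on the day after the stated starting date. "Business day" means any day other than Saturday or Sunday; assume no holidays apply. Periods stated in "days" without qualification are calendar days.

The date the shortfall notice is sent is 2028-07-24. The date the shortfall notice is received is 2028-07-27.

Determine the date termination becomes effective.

2028-09-25

The last day of the make-up period: 2028-07-24 + 45 days = 2028-09-07.
The date termination becomes effective: 12 business days after Thursday, 2028-09-07, skipping weekends — Sep 8, Sep 11, Sep 12, Sep 13, …, Sep 21, Sep 22, Sep 25 — lands on Monday, 2028-09-25.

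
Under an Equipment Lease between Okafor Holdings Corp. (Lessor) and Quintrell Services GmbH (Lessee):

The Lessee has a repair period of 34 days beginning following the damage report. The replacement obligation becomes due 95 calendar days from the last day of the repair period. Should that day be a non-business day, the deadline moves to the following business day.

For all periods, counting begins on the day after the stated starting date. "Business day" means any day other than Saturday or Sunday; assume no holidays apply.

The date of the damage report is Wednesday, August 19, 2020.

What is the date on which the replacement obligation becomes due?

December 28, 2020

The last day of the repair period: 34 calendar days after August 19, 2020 is September 22, 2020.
The date on which the replacement obligation becomes due: 95 calendar days after September 22, 2020 is December 26, 2020. That falls on a Saturday, so it rolls to the next business day, Monday, December 28, 2020.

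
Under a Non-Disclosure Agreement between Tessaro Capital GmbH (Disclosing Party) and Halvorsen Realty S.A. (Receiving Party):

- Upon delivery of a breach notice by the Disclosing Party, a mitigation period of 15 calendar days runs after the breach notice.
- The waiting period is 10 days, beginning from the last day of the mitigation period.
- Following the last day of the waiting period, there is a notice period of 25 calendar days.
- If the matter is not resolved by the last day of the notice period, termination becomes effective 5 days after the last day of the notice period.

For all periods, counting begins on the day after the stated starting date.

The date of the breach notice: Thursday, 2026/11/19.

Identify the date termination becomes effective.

2027/01/13

The last day of the mitigation period: 2026/11/19 + 15 days = 2026/12/04.
Adding 10 calendar days to 2026/12/04 gives 2026/12/14, which is the last day of the waiting period.
The last day of the notice period: 25 calendar days after 2026/12/14 is 2027/01/08.
The date termination becomes effective: 2027/01/08 + 5 days = 2027/01/13.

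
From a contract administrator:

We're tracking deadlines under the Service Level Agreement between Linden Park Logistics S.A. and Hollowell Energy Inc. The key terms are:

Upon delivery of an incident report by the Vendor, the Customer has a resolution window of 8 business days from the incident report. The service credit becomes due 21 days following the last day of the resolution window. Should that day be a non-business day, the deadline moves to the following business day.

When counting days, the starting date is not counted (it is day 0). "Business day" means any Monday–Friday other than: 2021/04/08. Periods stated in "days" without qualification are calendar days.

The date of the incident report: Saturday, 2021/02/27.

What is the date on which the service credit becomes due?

From Saturday, 2021/02/27, 8 business days (Mar 1, Mar 2, Mar 3, Mar 4, Mar 5, Mar 8, Mar 9, Mar 10, skipping weekends) brings us to Wednesday, 2021/03/10, which is the last day of the resolution window.
The date on which the service credit becomes due: 21 calendar days after 2021/03/10 is 2021/03/31. 2021/03/31 is a Wednesday and is not a listed holiday, so no roll-forward applies.

2021/03/31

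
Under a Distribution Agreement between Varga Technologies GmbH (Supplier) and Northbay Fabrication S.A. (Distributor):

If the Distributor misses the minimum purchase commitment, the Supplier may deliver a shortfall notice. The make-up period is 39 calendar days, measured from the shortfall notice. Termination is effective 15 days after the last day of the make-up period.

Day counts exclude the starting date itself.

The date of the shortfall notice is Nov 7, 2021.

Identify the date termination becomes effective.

The last day of the make-up period: Nov 7, 2021 + 39 days = Dec 16, 2021.
The date termination becomes effective: 15 calendar days after Dec 16, 2021 is Dec 31, 2021.

Dec 31, 2021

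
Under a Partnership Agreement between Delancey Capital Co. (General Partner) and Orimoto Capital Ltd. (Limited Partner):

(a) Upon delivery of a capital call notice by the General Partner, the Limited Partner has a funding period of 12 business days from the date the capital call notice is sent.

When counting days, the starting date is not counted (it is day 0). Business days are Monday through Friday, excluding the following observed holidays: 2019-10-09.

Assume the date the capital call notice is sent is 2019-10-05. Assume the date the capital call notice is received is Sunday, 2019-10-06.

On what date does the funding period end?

The last day of the funding period: counting 12 business days from Saturday, 2019-10-05 (Oct 7, Oct 8, Oct 10, Oct 11, …, Oct 21, Oct 22, Oct 23, skipping weekends and the listed holiday on Oct 9) reaches Wednesday, 2019-10-23.

2019-10-23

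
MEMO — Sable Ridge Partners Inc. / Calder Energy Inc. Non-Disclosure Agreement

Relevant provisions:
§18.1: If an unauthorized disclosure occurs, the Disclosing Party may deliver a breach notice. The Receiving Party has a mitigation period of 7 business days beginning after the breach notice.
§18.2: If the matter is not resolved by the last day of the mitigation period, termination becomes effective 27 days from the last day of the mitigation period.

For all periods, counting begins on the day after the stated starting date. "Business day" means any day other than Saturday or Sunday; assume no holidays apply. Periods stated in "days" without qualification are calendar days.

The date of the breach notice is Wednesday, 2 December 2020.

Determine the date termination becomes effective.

7 January 2021

The last day of the mitigation period: 7 business days after Wednesday, 2 December 2020, skipping weekends — Dec 3, Dec 4, Dec 7, Dec 8, Dec 9, Dec 10, Dec 11 — lands on Friday, 11 December 2020.
The date termination becomes effective: 11 December 2020 + 27 days = 7 January 2021.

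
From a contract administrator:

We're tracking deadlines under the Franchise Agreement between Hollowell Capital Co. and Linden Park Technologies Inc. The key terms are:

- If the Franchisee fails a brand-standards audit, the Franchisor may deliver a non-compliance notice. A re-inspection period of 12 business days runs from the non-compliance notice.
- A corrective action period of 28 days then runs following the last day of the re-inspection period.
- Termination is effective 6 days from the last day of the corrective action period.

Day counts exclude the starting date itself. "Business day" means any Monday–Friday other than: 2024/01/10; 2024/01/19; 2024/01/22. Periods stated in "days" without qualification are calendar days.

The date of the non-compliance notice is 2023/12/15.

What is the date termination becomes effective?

2024/02/05

The last day of the re-inspection period: 12 business days after Friday, 2023/12/15, skipping weekends — Dec 18, Dec 19, Dec 20, Dec 21, …, Dec 29, Jan 1, Jan 2 — lands on Tuesday, 2024/01/02.
Adding 28 calendar days to 2024/01/02 gives 2024/01/30, which is the last day of the corrective action period.
Adding 6 calendar days to 2024/01/30 gives 2024/02/05, which is the date termination becomes effective.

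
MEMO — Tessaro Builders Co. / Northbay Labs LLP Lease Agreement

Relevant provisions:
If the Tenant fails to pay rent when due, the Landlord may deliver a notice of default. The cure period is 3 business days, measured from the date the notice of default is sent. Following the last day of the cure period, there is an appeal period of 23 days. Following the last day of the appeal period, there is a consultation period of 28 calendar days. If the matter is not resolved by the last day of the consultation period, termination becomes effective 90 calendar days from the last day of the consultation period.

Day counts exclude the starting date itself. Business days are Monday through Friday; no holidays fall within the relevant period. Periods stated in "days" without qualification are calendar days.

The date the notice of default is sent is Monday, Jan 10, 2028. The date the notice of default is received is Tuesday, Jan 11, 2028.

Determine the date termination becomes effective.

The last day of the cure period: 3 business days after Monday, Jan 10, 2028, skipping weekends — Jan 11, Jan 12, Jan 13 — lands on Thursday, Jan 13, 2028.
Adding 23 calendar days to Jan 13, 2028 gives Feb 5, 2028, which is the last day of the appeal period.
The last day of the consultation period: 28 calendar days after Feb 5, 2028 is Mar 4, 2028.
Adding 90 calendar days to Mar 4, 2028 gives Jun 2, 2028, which is the date termination becomes effective.

Jun 2, 2028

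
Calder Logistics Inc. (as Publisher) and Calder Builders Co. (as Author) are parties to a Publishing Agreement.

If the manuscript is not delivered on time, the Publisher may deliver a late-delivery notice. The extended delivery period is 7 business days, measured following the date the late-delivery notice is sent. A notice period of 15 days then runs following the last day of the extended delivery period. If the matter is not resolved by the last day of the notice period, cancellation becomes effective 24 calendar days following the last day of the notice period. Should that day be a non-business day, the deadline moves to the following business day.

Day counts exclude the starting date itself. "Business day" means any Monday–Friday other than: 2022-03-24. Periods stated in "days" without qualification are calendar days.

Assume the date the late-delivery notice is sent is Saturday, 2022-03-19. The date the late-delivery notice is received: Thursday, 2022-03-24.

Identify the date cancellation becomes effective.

The last day of the extended delivery period: counting 7 business days from Saturday, 2022-03-19 (Mar 21, Mar 22, Mar 23, Mar 25, Mar 28, Mar 29, Mar 30, skipping weekends and the listed holiday on Mar 24) reaches Wednesday, 2022-03-30.
The last day of the notice period: 15 calendar days after 2022-03-30 is 2022-04-14.
The date cancellation becomes effective: 24 calendar days after 2022-04-14 is 2022-05-08. That falls on a Sunday, so it rolls to the next business day, Monday, 2022-05-09.

2022-05-09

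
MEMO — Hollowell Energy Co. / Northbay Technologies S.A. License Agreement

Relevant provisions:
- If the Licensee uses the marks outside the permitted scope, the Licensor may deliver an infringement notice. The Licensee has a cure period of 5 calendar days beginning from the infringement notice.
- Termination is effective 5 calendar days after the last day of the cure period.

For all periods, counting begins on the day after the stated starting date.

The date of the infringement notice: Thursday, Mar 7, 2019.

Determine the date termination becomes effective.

Adding 5 calendar days to Mar 7, 2019 gives Mar 12, 2019, which is the last day of the cure period.
Adding 5 calendar days to Mar 12, 2019 gives Mar 17, 2019, which is the date termination becomes effective.

Mar 17, 2019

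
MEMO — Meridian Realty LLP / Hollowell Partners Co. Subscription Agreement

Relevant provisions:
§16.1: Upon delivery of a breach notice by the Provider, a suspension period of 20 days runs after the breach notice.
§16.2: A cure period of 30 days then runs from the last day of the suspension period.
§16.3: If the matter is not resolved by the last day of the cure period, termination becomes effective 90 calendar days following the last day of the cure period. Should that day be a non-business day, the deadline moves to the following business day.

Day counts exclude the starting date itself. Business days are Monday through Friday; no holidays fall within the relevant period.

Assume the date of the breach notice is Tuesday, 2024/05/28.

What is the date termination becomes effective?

The last day of the suspension period: 20 calendar days after 2024/05/28 is 2024/06/17.
The last day of the cure period: 2024/06/17 + 30 days = 2024/07/17.
Adding 90 calendar days to 2024/07/17 gives 2024/10/15, which is the date termination becomes effective. 2024/10/15 is a Tuesday, so no roll-forward applies.

2024/10/15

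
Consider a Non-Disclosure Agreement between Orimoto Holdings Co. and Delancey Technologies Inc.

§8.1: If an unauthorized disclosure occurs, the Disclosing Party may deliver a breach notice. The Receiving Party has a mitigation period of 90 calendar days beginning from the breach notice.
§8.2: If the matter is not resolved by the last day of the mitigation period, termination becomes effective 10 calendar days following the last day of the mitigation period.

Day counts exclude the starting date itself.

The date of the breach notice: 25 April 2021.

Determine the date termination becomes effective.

3 August 2021

Adding 90 calendar days to 25 April 2021 gives 24 July 2021, which is the last day of the mitigation period.
The date termination becomes effective: 24 July 2021 + 10 days = 3 August 2021.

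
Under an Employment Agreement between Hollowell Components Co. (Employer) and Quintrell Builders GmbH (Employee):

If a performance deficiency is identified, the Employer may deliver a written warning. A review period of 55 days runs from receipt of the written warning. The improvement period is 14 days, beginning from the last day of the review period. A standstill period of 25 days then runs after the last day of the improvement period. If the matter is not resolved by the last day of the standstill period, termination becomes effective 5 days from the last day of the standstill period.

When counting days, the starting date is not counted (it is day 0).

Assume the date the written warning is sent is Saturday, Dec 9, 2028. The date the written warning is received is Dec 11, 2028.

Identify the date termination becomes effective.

Mar 20, 2029

The last day of the review period: 55 calendar days after Dec 11, 2028 is Feb 4, 2029.
The last day of the improvement period: 14 calendar days after Feb 4, 2029 is Feb 18, 2029.
The last day of the standstill period: 25 calendar days after Feb 18, 2029 is Mar 15, 2029.
The date termination becomes effective: Mar 15, 2029 + 5 days = Mar 20, 2029.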